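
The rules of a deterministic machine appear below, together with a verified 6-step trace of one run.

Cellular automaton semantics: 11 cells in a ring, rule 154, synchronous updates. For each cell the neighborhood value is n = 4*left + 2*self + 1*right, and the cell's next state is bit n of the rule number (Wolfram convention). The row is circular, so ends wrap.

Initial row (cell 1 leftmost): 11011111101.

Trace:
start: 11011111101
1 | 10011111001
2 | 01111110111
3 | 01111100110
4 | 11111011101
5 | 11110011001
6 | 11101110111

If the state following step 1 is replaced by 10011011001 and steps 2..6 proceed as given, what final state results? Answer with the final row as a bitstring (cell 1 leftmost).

00101110111

state after step 1 := 10011011001
2 | 01110010111
3 | 01101100110
4 | 11001011101
5 | 10110011001
6 | 00101110111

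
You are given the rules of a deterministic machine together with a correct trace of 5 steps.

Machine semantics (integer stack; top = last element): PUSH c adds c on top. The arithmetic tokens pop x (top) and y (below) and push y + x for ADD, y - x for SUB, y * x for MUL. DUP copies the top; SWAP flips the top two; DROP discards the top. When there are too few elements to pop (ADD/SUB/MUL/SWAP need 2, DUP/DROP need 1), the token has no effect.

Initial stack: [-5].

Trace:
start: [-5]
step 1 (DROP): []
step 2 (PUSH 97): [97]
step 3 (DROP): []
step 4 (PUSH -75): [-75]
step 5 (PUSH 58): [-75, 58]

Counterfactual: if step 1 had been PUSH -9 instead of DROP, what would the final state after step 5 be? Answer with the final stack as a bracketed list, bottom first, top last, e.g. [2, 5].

(re-executing from step 1 with the substitution; state before step 1: [-5])
step 1 (PUSH -9): [-5, -9]
step 2 (PUSH 97): [-5, -9, 97]
step 3 (DROP): [-5, -9]
step 4 (PUSH -75): [-5, -9, -75]
step 5 (PUSH 58): [-5, -9, -75, 58]

[-5, -9, -75, 58]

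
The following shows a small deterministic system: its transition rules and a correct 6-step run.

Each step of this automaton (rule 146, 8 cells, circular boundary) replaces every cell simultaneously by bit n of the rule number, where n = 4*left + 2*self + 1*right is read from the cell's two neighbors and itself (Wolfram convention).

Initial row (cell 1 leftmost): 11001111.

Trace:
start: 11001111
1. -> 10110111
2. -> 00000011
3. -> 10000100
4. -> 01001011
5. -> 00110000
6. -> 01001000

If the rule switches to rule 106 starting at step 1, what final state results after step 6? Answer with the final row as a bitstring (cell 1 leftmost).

(re-executing steps 1..6 under rule 106; state before step 1: 11001111)
1. -> 01011000
2. -> 10111000
3. -> 01101001
4. -> 11110010
5. -> 10010101
6. -> 10101011

10101011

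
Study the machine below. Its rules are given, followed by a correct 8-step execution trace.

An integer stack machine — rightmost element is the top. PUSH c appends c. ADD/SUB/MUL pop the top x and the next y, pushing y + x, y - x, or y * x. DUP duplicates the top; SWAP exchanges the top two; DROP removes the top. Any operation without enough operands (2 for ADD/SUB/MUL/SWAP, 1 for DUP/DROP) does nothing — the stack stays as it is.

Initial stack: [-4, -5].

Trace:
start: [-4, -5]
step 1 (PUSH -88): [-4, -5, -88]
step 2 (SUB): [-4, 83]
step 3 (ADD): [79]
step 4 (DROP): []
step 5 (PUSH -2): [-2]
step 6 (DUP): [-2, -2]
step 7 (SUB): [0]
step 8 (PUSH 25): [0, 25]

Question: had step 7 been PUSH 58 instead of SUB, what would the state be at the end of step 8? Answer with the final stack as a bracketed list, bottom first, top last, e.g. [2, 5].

[-2, -2, 58, 25]

(re-executing from step 7 with the substitution; state before step 7: [-2, -2])
step 7 (PUSH 58): [-2, -2, 58]
step 8 (PUSH 25): [-2, -2, 58, 25]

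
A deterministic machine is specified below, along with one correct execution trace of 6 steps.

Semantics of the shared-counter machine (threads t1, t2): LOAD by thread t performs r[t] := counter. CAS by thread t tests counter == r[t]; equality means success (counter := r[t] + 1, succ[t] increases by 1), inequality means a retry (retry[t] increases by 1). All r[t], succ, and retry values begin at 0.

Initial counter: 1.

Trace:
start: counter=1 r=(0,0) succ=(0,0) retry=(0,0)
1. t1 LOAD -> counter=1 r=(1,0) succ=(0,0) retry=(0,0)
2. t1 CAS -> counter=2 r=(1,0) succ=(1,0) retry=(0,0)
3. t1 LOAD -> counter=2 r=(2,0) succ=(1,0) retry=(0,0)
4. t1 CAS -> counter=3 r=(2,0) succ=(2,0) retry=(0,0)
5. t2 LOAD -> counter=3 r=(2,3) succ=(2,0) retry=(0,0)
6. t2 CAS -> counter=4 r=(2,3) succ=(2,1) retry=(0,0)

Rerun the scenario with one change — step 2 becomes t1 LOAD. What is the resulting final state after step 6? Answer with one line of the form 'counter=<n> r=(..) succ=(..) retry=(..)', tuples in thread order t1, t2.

counter=3 r=(1,2) succ=(1,1) retry=(0,0)

(re-executing from step 2 with the substitution; state before step 2: counter=1 r=(1,0) succ=(0,0) retry=(0,0))
2. t1 LOAD -> counter=1 r=(1,0) succ=(0,0) retry=(0,0)
3. t1 LOAD -> counter=1 r=(1,0) succ=(0,0) retry=(0,0)
4. t1 CAS -> counter=2 r=(1,0) succ=(1,0) retry=(0,0)
5. t2 LOAD -> counter=2 r=(1,2) succ=(1,0) retry=(0,0)
6. t2 CAS -> counter=3 r=(1,2) succ=(1,1) retry=(0,0)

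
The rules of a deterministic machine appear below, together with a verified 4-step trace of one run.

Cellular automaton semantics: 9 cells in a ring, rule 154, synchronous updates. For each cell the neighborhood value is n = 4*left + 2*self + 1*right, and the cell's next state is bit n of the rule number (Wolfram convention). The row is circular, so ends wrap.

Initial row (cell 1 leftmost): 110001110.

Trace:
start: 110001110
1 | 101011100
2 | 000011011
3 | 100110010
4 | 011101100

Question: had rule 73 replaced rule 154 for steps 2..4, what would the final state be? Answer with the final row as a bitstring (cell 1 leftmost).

(re-executing steps 2..4 under rule 73; state before step 2: 101011100)
2 | 000010100
3 | 111000001
4 | 001011101

001011101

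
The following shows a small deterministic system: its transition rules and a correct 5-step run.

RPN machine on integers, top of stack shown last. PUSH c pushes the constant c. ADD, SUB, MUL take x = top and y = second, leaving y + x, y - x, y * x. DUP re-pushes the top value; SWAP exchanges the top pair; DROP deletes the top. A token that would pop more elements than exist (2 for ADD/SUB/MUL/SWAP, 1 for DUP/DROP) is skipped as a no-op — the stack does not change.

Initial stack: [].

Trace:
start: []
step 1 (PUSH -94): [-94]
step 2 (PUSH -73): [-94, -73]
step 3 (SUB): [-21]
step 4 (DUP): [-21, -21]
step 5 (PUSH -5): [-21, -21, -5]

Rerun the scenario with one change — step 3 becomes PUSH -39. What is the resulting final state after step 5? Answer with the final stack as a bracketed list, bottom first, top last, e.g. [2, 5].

(re-executing from step 3 with the substitution; state before step 3: [-94, -73])
step 3 (PUSH -39): [-94, -73, -39]
step 4 (DUP): [-94, -73, -39, -39]
step 5 (PUSH -5): [-94, -73, -39, -39, -5]

[-94, -73, -39, -39, -5]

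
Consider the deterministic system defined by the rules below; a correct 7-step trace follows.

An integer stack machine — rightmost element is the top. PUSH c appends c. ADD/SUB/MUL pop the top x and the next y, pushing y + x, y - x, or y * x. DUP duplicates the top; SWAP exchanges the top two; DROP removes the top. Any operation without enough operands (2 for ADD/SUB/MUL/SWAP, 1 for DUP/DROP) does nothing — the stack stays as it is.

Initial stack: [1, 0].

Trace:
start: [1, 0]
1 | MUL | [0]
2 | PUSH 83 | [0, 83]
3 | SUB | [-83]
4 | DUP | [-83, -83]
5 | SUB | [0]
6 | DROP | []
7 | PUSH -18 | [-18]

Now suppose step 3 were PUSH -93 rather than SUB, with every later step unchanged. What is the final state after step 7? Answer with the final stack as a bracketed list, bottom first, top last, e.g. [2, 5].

(re-executing from step 3 with the substitution; state before step 3: [0, 83])
3 | PUSH -93 | [0, 83, -93]
4 | DUP | [0, 83, -93, -93]
5 | SUB | [0, 83, 0]
6 | DROP | [0, 83]
7 | PUSH -18 | [0, 83, -18]

[0, 83, -18]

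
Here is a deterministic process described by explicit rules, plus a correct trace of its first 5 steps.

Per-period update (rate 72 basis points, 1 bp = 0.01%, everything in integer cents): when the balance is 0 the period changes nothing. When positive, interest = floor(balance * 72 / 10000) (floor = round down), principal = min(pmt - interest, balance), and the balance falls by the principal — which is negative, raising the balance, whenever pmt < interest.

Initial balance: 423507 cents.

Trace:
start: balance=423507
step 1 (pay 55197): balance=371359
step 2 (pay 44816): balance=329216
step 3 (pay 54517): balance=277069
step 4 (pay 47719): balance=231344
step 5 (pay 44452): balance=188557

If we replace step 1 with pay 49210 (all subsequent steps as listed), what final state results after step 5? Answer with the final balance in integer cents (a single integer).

(re-executing from step 1 with the substitution; state before step 1: balance=423507)
step 1 (pay 49210): balance=377346
step 2 (pay 44816): balance=335246
step 3 (pay 54517): balance=283142
step 4 (pay 47719): balance=237461
step 5 (pay 44452): balance=194718

194718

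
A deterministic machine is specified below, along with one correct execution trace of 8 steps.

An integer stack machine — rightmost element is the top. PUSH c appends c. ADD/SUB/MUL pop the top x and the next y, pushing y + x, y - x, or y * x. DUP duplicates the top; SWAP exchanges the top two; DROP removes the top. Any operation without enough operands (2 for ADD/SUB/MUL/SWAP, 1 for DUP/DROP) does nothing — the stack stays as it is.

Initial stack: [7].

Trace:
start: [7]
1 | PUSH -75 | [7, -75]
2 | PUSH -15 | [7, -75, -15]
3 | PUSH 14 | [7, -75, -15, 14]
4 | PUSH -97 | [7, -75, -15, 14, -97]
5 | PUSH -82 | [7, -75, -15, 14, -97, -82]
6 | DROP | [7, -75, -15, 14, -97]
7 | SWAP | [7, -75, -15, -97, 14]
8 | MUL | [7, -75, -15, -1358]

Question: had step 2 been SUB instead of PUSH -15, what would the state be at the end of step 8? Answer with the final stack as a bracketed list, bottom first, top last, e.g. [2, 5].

(re-executing from step 2 with the substitution; state before step 2: [7, -75])
2 | SUB | [82]
3 | PUSH 14 | [82, 14]
4 | PUSH -97 | [82, 14, -97]
5 | PUSH -82 | [82, 14, -97, -82]
6 | DROP | [82, 14, -97]
7 | SWAP | [82, -97, 14]
8 | MUL | [82, -1358]

[82, -1358]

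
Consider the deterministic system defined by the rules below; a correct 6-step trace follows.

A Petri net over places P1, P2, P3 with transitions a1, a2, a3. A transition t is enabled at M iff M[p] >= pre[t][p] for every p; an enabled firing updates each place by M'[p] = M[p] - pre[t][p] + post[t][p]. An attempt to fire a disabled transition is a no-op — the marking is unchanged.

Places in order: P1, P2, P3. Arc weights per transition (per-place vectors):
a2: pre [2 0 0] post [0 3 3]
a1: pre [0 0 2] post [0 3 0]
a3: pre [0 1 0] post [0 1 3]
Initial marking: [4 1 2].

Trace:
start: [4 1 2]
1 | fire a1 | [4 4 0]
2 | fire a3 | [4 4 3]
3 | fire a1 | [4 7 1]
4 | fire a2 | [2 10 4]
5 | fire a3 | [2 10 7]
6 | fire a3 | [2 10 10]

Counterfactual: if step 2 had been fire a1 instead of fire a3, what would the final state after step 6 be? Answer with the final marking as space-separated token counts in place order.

2 7 9

(re-executing from step 2 with the substitution; state before step 2: [4 4 0])
2 | fire a1 | [4 4 0]
3 | fire a1 | [4 4 0]
4 | fire a2 | [2 7 3]
5 | fire a3 | [2 7 6]
6 | fire a3 | [2 7 9]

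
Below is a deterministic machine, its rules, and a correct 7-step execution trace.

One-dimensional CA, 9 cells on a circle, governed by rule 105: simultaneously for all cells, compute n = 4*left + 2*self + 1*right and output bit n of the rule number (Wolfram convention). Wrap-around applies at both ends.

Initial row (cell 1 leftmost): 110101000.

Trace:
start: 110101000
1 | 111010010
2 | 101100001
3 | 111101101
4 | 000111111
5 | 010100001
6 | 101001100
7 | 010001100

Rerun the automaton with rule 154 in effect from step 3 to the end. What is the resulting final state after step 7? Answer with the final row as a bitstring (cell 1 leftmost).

(re-executing steps 3..7 under rule 154; state before step 3: 101100001)
3 | 001010011
4 | 110001110
5 | 101011100
6 | 000011011
7 | 100110010

100110010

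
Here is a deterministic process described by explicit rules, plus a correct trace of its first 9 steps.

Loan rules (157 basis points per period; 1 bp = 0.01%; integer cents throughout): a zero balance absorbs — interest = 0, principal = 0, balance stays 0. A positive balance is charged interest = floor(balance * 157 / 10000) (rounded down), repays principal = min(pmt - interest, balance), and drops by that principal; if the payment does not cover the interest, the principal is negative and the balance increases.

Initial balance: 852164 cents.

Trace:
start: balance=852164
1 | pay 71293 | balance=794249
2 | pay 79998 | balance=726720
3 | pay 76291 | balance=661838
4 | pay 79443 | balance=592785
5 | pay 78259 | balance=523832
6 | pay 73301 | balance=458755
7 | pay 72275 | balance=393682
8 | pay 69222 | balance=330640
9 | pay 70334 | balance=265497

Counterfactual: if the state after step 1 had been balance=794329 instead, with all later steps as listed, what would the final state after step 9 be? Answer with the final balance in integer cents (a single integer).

265588

state after step 1 := balance=794329
2 | pay 79998 | balance=726801
3 | pay 76291 | balance=661920
4 | pay 79443 | balance=592869
5 | pay 78259 | balance=523918
6 | pay 73301 | balance=458842
7 | pay 72275 | balance=393770
8 | pay 69222 | balance=330730
9 | pay 70334 | balance=265588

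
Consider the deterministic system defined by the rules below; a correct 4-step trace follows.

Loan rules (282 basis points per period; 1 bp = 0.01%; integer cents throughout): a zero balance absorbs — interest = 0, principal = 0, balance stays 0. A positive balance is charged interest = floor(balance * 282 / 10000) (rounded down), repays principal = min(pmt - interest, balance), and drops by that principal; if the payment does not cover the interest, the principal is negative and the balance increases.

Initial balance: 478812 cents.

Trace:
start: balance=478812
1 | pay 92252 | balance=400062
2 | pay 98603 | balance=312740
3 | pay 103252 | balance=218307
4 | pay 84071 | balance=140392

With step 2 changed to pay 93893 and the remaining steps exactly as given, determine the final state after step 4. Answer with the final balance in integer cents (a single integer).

(re-executing from step 2 with the substitution; state before step 2: balance=400062)
2 | pay 93893 | balance=317450
3 | pay 103252 | balance=223150
4 | pay 84071 | balance=145371

145371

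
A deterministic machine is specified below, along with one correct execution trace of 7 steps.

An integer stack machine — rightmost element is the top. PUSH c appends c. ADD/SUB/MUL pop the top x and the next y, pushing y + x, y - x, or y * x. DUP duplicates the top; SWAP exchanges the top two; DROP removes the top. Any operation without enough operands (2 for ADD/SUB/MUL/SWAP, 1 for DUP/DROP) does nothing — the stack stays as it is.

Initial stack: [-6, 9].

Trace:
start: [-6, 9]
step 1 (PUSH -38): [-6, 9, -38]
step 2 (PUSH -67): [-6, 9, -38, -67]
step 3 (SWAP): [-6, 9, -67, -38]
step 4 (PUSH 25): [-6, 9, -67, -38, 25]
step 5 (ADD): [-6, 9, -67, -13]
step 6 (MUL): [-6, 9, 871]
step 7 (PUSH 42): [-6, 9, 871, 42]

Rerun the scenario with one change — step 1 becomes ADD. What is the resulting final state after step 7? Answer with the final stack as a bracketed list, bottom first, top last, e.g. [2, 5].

[-1876, 42]

(re-executing from step 1 with the substitution; state before step 1: [-6, 9])
step 1 (ADD): [3]
step 2 (PUSH -67): [3, -67]
step 3 (SWAP): [-67, 3]
step 4 (PUSH 25): [-67, 3, 25]
step 5 (ADD): [-67, 28]
step 6 (MUL): [-1876]
step 7 (PUSH 42): [-1876, 42]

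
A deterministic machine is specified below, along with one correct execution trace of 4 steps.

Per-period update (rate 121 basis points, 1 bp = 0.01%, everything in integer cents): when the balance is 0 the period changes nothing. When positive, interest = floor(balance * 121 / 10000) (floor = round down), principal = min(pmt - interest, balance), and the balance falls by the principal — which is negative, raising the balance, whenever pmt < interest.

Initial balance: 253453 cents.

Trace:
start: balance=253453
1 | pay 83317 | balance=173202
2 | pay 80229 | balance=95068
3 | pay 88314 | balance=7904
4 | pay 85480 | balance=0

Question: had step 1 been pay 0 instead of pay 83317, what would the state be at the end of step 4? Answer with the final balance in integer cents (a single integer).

(re-executing from step 1 with the substitution; state before step 1: balance=253453)
1 | pay 0 | balance=256519
2 | pay 80229 | balance=179393
3 | pay 88314 | balance=93249
4 | pay 85480 | balance=8897

8897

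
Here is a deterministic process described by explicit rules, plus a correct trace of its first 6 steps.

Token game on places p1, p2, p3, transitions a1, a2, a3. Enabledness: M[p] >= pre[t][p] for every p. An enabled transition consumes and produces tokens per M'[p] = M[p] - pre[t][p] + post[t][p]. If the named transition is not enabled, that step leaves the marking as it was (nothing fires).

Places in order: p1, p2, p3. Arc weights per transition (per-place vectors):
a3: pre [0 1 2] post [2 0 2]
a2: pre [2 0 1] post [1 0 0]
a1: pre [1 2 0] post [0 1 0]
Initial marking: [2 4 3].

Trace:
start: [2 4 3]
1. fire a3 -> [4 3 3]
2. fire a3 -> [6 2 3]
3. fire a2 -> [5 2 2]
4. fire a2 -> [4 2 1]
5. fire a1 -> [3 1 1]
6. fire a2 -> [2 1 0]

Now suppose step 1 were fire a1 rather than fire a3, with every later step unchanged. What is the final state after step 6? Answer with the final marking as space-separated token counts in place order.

(re-executing from step 1 with the substitution; state before step 1: [2 4 3])
1. fire a1 -> [1 3 3]
2. fire a3 -> [3 2 3]
3. fire a2 -> [2 2 2]
4. fire a2 -> [1 2 1]
5. fire a1 -> [0 1 1]
6. fire a2 -> [0 1 1]

0 1 1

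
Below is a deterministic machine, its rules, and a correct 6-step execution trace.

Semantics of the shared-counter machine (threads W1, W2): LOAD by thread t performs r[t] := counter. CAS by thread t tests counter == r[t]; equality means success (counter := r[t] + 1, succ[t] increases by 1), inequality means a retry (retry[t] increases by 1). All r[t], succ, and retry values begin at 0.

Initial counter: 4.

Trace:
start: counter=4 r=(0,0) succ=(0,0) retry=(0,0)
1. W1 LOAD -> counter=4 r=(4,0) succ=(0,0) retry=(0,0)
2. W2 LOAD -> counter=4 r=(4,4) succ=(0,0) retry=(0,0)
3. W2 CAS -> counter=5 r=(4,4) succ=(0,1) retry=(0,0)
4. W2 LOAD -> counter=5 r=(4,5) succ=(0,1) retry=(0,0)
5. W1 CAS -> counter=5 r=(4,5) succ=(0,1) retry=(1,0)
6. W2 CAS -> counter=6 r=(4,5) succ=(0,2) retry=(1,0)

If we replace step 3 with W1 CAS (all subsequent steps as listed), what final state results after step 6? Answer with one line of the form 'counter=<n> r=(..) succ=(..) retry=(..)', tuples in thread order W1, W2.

(re-executing from step 3 with the substitution; state before step 3: counter=4 r=(4,4) succ=(0,0) retry=(0,0))
3. W1 CAS -> counter=5 r=(4,4) succ=(1,0) retry=(0,0)
4. W2 LOAD -> counter=5 r=(4,5) succ=(1,0) retry=(0,0)
5. W1 CAS -> counter=5 r=(4,5) succ=(1,0) retry=(1,0)
6. W2 CAS -> counter=6 r=(4,5) succ=(1,1) retry=(1,0)

counter=6 r=(4,5) succ=(1,1) retry=(1,0)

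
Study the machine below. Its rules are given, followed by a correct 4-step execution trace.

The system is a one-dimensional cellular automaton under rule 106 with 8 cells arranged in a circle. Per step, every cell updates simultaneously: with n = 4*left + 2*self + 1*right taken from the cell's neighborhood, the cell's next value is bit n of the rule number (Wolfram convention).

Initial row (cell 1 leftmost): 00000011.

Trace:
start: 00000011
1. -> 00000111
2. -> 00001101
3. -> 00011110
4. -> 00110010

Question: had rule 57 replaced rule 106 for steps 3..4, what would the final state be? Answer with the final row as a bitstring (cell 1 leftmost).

10010101

(re-executing steps 3..4 under rule 57; state before step 3: 00001101)
3. -> 11101010
4. -> 10010101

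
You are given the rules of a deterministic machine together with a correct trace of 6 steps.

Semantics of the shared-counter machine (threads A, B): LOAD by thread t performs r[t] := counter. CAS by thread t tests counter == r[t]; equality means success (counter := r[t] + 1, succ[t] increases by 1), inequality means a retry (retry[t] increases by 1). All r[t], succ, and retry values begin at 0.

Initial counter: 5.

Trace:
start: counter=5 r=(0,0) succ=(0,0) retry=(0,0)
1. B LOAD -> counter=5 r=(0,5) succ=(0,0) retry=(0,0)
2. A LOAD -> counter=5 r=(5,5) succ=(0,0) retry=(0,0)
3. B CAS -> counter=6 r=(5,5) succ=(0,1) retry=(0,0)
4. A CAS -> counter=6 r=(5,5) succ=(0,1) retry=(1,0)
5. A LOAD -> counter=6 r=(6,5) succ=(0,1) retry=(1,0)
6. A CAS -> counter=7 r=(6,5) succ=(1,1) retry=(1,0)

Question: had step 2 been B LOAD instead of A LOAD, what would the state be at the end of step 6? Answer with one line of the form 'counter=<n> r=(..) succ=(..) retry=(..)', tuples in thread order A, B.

counter=7 r=(6,5) succ=(1,1) retry=(1,0)

(re-executing from step 2 with the substitution; state before step 2: counter=5 r=(0,5) succ=(0,0) retry=(0,0))
2. B LOAD -> counter=5 r=(0,5) succ=(0,0) retry=(0,0)
3. B CAS -> counter=6 r=(0,5) succ=(0,1) retry=(0,0)
4. A CAS -> counter=6 r=(0,5) succ=(0,1) retry=(1,0)
5. A LOAD -> counter=6 r=(6,5) succ=(0,1) retry=(1,0)
6. A CAS -> counter=7 r=(6,5) succ=(1,1) retry=(1,0)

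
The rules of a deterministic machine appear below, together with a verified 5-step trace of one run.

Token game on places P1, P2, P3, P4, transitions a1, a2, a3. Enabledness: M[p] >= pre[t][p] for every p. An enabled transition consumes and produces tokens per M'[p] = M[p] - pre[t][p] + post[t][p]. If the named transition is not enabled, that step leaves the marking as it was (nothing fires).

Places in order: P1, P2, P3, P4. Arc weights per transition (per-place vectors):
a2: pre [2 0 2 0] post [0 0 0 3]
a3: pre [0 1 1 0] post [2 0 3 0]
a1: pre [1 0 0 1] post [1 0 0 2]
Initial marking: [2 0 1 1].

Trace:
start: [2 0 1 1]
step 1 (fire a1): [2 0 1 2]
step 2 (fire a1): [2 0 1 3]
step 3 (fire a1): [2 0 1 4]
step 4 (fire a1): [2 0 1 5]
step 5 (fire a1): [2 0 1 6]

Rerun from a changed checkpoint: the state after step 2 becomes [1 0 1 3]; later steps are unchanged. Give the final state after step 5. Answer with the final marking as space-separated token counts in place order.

1 0 1 6

state after step 2 := [1 0 1 3]
step 3 (fire a1): [1 0 1 4]
step 4 (fire a1): [1 0 1 5]
step 5 (fire a1): [1 0 1 6]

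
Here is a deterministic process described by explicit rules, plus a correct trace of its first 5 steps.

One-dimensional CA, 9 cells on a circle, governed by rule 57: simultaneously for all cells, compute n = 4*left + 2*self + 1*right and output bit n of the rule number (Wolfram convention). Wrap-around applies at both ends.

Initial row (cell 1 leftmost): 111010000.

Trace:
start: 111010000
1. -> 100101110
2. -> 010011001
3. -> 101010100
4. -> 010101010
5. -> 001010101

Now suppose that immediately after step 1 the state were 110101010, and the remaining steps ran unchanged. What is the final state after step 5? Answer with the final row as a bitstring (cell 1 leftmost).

010101101

state after step 1 := 110101010
2. -> 101010101
3. -> 010101011
4. -> 101010110
5. -> 010101101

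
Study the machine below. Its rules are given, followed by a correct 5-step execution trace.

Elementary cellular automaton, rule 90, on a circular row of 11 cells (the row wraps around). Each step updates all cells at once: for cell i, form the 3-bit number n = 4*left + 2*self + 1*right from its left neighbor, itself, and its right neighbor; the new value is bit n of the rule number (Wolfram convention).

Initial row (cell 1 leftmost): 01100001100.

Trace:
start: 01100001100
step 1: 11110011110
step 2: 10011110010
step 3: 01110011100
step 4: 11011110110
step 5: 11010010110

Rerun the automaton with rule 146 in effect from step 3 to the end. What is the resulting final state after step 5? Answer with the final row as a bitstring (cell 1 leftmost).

01000000100

(re-executing steps 3..5 under rule 146; state before step 3: 10011110010)
step 3: 01101101100
step 4: 10000000010
step 5: 01000000100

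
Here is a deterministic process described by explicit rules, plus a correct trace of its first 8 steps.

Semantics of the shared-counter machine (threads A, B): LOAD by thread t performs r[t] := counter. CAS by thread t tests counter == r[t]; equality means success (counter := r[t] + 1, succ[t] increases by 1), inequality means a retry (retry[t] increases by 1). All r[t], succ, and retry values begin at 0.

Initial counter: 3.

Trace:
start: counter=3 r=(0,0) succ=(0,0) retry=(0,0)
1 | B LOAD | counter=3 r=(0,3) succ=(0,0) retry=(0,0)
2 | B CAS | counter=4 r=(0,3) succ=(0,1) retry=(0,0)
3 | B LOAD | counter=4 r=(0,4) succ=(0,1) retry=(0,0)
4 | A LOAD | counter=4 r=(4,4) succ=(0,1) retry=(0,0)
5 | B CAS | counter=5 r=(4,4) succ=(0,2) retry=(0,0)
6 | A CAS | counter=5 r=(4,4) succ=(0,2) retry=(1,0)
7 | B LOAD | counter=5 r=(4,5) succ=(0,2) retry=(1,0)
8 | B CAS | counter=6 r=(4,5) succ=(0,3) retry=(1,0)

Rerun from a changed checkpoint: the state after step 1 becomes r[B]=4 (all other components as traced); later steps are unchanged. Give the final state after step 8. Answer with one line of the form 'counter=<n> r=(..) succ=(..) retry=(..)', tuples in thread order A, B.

state after step 1 := counter=3 r=(0,4) succ=(0,0) retry=(0,0)
2 | B CAS | counter=3 r=(0,4) succ=(0,0) retry=(0,1)
3 | B LOAD | counter=3 r=(0,3) succ=(0,0) retry=(0,1)
4 | A LOAD | counter=3 r=(3,3) succ=(0,0) retry=(0,1)
5 | B CAS | counter=4 r=(3,3) succ=(0,1) retry=(0,1)
6 | A CAS | counter=4 r=(3,3) succ=(0,1) retry=(1,1)
7 | B LOAD | counter=4 r=(3,4) succ=(0,1) retry=(1,1)
8 | B CAS | counter=5 r=(3,4) succ=(0,2) retry=(1,1)

counter=5 r=(3,4) succ=(0,2) retry=(1,1)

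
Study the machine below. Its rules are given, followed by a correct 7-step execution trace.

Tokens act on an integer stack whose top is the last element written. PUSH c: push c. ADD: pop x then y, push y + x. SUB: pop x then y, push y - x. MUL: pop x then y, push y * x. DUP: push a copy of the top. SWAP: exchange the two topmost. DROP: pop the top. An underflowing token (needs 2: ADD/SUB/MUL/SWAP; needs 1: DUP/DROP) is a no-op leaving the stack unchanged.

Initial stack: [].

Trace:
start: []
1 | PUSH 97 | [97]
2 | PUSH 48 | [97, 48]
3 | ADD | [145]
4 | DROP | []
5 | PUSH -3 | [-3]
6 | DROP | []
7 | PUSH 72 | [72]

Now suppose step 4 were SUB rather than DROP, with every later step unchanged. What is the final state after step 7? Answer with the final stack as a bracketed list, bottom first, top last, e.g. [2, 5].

[145, 72]

(re-executing from step 4 with the substitution; state before step 4: [145])
4 | SUB | [145]
5 | PUSH -3 | [145, -3]
6 | DROP | [145]
7 | PUSH 72 | [145, 72]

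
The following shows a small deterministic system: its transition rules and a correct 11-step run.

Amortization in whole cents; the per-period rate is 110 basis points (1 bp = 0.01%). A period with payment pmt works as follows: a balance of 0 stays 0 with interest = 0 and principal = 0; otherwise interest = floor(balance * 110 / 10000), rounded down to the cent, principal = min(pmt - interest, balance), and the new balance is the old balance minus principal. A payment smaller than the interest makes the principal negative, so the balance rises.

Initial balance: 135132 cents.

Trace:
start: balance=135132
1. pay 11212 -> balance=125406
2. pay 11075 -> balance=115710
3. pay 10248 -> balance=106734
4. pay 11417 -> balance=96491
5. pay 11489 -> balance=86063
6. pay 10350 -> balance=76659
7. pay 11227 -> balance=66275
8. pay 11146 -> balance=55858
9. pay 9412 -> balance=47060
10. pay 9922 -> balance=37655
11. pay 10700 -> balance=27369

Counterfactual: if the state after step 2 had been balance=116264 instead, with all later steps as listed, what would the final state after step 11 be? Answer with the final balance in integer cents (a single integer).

state after step 2 := balance=116264
3. pay 10248 -> balance=107294
4. pay 11417 -> balance=97057
5. pay 11489 -> balance=86635
6. pay 10350 -> balance=77237
7. pay 11227 -> balance=66859
8. pay 11146 -> balance=56448
9. pay 9412 -> balance=47656
10. pay 9922 -> balance=38258
11. pay 10700 -> balance=27978

27978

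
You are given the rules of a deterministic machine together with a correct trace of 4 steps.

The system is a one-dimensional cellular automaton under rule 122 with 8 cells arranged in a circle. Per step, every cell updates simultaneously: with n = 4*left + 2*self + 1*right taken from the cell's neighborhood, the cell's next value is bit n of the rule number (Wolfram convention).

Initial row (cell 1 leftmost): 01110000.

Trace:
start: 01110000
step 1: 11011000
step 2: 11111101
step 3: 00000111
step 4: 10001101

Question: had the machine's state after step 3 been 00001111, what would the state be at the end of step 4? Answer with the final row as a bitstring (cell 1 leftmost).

10011001

state after step 3 := 00001111
step 4: 10011001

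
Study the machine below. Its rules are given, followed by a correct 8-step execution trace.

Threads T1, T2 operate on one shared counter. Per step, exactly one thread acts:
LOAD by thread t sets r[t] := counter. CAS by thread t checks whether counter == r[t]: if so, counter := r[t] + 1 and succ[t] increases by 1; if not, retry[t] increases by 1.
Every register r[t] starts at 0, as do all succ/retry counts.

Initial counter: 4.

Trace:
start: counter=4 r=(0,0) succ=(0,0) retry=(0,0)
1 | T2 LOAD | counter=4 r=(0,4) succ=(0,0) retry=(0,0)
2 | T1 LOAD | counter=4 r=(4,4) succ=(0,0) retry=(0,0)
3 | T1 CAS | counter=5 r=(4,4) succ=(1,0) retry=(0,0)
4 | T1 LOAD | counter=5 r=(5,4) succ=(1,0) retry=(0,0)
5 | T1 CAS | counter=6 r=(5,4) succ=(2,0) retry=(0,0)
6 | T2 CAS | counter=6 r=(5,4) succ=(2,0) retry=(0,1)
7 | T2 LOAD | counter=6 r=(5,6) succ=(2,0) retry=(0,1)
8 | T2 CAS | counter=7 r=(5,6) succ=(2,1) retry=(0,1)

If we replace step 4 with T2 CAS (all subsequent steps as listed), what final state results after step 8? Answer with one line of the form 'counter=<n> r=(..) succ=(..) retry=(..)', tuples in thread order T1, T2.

(re-executing from step 4 with the substitution; state before step 4: counter=5 r=(4,4) succ=(1,0) retry=(0,0))
4 | T2 CAS | counter=5 r=(4,4) succ=(1,0) retry=(0,1)
5 | T1 CAS | counter=5 r=(4,4) succ=(1,0) retry=(1,1)
6 | T2 CAS | counter=5 r=(4,4) succ=(1,0) retry=(1,2)
7 | T2 LOAD | counter=5 r=(4,5) succ=(1,0) retry=(1,2)
8 | T2 CAS | counter=6 r=(4,5) succ=(1,1) retry=(1,2)

counter=6 r=(4,5) succ=(1,1) retry=(1,2)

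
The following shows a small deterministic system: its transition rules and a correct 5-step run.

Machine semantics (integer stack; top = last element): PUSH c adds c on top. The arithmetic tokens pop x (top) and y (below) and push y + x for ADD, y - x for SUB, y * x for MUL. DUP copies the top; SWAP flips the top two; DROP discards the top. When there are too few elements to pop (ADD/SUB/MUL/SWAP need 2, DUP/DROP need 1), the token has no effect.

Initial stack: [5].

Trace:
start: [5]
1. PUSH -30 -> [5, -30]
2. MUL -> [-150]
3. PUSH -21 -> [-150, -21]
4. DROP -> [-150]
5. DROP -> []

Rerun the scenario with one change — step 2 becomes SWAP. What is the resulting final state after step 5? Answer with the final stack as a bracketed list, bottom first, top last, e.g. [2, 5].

[-30]

(re-executing from step 2 with the substitution; state before step 2: [5, -30])
2. SWAP -> [-30, 5]
3. PUSH -21 -> [-30, 5, -21]
4. DROP -> [-30, 5]
5. DROP -> [-30]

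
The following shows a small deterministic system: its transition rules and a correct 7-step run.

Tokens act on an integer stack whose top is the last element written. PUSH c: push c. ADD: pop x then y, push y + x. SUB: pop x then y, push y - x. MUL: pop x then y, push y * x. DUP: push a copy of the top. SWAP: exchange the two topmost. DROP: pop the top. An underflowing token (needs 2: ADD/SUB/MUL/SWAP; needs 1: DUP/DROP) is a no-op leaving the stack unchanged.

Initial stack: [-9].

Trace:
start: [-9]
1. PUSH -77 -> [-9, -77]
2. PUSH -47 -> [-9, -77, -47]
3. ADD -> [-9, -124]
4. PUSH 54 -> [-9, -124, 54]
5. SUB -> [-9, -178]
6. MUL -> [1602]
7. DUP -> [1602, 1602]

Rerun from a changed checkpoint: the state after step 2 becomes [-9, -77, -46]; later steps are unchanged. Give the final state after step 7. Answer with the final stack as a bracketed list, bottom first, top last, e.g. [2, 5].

state after step 2 := [-9, -77, -46]
3. ADD -> [-9, -123]
4. PUSH 54 -> [-9, -123, 54]
5. SUB -> [-9, -177]
6. MUL -> [1593]
7. DUP -> [1593, 1593]

[1593, 1593]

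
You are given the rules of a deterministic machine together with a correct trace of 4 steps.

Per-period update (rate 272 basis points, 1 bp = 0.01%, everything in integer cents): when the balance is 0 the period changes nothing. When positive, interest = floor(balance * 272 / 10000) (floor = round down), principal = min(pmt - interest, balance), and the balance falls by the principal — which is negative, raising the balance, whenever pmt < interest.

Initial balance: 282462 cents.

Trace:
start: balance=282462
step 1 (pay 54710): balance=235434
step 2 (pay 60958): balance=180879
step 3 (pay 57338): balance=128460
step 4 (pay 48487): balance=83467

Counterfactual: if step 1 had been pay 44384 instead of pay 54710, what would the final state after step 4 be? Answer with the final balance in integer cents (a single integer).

94659

(re-executing from step 1 with the substitution; state before step 1: balance=282462)
step 1 (pay 44384): balance=245760
step 2 (pay 60958): balance=191486
step 3 (pay 57338): balance=139356
step 4 (pay 48487): balance=94659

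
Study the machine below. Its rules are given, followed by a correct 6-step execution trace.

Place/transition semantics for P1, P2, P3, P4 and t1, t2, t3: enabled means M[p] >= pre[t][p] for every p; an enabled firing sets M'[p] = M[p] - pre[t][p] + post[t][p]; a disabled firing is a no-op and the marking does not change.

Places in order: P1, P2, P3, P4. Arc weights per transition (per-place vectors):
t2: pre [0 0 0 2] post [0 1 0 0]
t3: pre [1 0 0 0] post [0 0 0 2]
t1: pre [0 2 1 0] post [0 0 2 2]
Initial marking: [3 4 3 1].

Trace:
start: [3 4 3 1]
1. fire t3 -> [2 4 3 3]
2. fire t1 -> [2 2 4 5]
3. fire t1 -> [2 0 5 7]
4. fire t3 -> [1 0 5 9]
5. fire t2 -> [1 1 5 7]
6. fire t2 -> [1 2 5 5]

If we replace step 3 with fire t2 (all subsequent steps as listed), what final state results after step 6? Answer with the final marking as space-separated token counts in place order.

1 5 4 1

(re-executing from step 3 with the substitution; state before step 3: [2 2 4 5])
3. fire t2 -> [2 3 4 3]
4. fire t3 -> [1 3 4 5]
5. fire t2 -> [1 4 4 3]
6. fire t2 -> [1 5 4 1]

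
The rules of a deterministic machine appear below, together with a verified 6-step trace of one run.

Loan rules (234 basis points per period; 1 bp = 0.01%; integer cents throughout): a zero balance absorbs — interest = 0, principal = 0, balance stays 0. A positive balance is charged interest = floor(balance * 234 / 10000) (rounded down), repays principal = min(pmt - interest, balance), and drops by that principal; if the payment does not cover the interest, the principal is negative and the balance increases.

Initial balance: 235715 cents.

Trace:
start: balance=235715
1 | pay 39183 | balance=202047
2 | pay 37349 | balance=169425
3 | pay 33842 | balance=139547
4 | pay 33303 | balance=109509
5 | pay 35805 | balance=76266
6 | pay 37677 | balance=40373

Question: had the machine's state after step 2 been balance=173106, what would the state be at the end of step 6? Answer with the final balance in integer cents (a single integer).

44410

state after step 2 := balance=173106
3 | pay 33842 | balance=143314
4 | pay 33303 | balance=113364
5 | pay 35805 | balance=80211
6 | pay 37677 | balance=44410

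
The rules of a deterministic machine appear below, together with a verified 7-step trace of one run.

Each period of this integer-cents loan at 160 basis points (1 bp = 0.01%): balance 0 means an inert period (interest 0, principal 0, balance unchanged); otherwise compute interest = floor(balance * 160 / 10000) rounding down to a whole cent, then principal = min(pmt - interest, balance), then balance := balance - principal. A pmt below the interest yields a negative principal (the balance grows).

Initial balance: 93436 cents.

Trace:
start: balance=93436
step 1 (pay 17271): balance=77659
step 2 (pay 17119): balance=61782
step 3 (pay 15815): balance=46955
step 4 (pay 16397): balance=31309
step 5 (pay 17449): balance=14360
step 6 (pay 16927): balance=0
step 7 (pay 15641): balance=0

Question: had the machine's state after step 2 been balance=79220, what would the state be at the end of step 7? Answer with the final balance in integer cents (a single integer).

state after step 2 := balance=79220
step 3 (pay 15815): balance=64672
step 4 (pay 16397): balance=49309
step 5 (pay 17449): balance=32648
step 6 (pay 16927): balance=16243
step 7 (pay 15641): balance=861

861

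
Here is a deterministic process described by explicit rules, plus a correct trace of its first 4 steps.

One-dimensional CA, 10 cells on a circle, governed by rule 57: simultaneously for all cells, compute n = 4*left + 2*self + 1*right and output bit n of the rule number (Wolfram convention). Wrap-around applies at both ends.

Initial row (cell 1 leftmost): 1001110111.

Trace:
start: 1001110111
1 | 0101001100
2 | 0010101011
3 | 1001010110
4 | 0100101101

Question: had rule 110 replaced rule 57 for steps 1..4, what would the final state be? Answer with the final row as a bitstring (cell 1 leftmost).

0000110001

(re-executing steps 1..4 under rule 110; state before step 1: 1001110111)
1 | 1011011100
2 | 1111110101
3 | 0000011111
4 | 0000110001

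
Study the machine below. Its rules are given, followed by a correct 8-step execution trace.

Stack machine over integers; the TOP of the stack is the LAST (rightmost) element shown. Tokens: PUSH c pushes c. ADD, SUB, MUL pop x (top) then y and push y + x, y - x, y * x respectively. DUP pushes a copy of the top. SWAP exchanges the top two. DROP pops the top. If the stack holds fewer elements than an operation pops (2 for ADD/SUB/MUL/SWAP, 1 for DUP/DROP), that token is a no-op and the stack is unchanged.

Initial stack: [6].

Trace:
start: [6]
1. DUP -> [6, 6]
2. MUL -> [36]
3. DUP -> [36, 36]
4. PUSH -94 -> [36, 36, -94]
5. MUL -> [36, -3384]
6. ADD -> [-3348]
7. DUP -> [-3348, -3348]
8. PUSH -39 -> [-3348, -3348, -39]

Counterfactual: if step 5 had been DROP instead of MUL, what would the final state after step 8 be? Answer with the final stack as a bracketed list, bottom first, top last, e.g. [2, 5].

[72, 72, -39]

(re-executing from step 5 with the substitution; state before step 5: [36, 36, -94])
5. DROP -> [36, 36]
6. ADD -> [72]
7. DUP -> [72, 72]
8. PUSH -39 -> [72, 72, -39]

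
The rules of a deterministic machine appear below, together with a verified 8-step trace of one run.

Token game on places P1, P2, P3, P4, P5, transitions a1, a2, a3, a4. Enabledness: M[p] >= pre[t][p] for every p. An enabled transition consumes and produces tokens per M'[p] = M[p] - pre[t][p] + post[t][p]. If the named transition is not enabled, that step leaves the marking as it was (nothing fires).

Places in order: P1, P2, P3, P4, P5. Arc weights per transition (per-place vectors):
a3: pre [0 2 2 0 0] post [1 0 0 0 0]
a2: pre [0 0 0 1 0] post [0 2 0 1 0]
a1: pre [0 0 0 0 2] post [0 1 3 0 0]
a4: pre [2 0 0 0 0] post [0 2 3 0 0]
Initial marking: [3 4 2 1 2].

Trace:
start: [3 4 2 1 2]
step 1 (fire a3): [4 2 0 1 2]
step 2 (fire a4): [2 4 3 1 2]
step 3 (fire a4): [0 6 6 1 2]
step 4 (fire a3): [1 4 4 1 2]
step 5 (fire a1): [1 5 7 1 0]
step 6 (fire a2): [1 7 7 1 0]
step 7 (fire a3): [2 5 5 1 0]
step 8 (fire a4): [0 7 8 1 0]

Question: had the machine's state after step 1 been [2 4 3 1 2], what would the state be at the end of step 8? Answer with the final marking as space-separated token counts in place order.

0 7 8 1 0

state after step 1 := [2 4 3 1 2]
step 2 (fire a4): [0 6 6 1 2]
step 3 (fire a4): [0 6 6 1 2]
step 4 (fire a3): [1 4 4 1 2]
step 5 (fire a1): [1 5 7 1 0]
step 6 (fire a2): [1 7 7 1 0]
step 7 (fire a3): [2 5 5 1 0]
step 8 (fire a4): [0 7 8 1 0]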